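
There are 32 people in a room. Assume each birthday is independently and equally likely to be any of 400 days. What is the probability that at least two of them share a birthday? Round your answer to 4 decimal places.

It's easier to compute the probability that all 32 are distinct.
P(all distinct) = 400/400 · 399/400 · ··· · 369/400 ≈ 0.2797.
So the probability of at least one match is 1 − 0.2797 = 0.7203.

0.7203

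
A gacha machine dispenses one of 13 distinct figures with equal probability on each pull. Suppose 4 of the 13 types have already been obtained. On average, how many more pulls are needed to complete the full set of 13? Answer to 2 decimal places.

36.78

Starting from 4 distinct types, each trial gives a new one with probability (13−i)/13 when i types are held, so the wait for the next new type is 13/(13−i).
E = 13/9 + 13/8 + 13/7 + 13/6 + 13/5 + 13/4 + 13/3 + 13/2 + 13/1 = 92677/2520 ≈ 36.78.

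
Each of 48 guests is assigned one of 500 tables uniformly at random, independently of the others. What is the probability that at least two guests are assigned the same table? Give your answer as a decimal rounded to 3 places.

It's easier to compute the probability that all 48 are distinct.
P(all distinct) = 500/500 · 499/500 · ··· · 453/500 ≈ 0.097.
So the probability of at least one match is 1 − 0.097 = 0.903.

0.903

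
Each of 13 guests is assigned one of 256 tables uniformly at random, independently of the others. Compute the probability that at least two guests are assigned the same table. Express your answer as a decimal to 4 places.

0.2664

It's easier to compute the probability that all 13 are distinct.
P(all distinct) = 256/256 · 255/256 · ··· · 244/256 ≈ 0.7336.
So the probability of at least one match is 1 − 0.7336 = 0.2664.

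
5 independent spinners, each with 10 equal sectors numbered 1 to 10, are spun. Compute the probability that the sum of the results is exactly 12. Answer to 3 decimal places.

There are 10^5 = 100000 equally likely outcomes.
The number of ordered 5-tuples from {1,…,10} summing to 12 is 330.
P(sum = 12) = 330/100000 = 33/10000 ≈ 0.003.

0.003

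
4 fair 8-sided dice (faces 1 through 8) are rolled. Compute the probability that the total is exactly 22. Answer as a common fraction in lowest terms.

123/2048

There are 8^4 = 4096 equally likely outcomes.
The number of ordered 4-tuples from {1,…,8} summing to 22 is 246.
P(sum = 22) = 246/4096 = 123/2048.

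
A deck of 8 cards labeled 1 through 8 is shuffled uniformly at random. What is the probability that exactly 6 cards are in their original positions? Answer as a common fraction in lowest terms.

1/1440

Choose which 6 of the 8 are fixed: C(8,6) = 28 ways.
The remaining 2 must have no fixed point: D(2) = 1.
P = 28·1/40320 = 1/1440.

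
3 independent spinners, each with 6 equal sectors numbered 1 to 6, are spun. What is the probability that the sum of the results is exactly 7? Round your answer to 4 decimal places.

There are 6^3 = 216 equally likely outcomes.
The number of ordered 3-tuples from {1,…,6} summing to 7 is 15.
P(sum = 7) = 15/216 = 5/72 ≈ 0.0694.

0.0694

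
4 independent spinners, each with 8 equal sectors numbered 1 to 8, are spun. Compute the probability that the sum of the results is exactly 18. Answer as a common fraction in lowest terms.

43/512

There are 8^4 = 4096 equally likely outcomes.
The number of ordered 4-tuples from {1,…,8} summing to 18 is 344.
P(sum = 18) = 344/4096 = 43/512.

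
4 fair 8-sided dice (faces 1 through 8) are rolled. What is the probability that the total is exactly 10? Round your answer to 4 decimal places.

There are 8^4 = 4096 equally likely outcomes.
The number of ordered 4-tuples from {1,…,8} summing to 10 is 84.
P(sum = 10) = 84/4096 = 21/1024 ≈ 0.0205.

0.0205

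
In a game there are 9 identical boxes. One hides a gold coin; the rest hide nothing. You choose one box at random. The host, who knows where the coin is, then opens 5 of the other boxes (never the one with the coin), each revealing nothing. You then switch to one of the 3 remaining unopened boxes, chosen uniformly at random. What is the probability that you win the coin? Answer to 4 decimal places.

0.2963

Your original box holds the coin with probability 1/9, so the other 8 collectively hold it with probability 8/9.
The host can always find 5 empty boxes to open, so the reveals don't change that 8/9; it is now spread over the 3 remaining unopened boxes.
P(win by switching) = (8/9) · (1/3) = 8/27 ≈ 0.2963.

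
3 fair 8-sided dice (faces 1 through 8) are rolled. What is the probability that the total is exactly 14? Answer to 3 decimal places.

There are 8^3 = 512 equally likely outcomes.
The number of ordered 3-tuples from {1,…,8} summing to 14 is 48.
P(sum = 14) = 48/512 = 3/32 ≈ 0.094.

0.094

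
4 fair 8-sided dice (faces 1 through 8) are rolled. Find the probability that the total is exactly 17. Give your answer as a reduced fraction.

21/256

There are 8^4 = 4096 equally likely outcomes.
The number of ordered 4-tuples from {1,…,8} summing to 17 is 336.
P(sum = 17) = 336/4096 = 21/256.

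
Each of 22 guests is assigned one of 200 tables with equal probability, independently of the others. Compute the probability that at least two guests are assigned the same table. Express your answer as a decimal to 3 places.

It's easier to compute the probability that all 22 are distinct.
P(all distinct) = 200/200 · 199/200 · ··· · 179/200 ≈ 0.302.
So the probability of at least one match is 1 − 0.302 = 0.698.

0.698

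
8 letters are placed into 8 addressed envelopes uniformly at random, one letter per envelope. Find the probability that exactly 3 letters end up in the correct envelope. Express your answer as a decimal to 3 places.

Choose which 3 of the 8 are fixed: C(8,3) = 56 ways.
The remaining 5 must have no fixed point: D(5) = 44.
P = 56·44/40320 = 11/180 ≈ 0.061.

0.061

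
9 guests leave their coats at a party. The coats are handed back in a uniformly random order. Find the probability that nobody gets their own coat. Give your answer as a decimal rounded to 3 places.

0.368

This is the derangement probability: permutations of 9 with no fixed point.
D(9) = 9! · (1 − 1/1! + 1/2! − ··· + (−1)^9/9!) = 133496.
P = 133496/362880 = 16687/45360 ≈ 0.368.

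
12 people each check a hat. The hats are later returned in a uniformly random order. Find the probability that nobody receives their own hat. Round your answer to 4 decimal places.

This is the derangement probability: permutations of 12 with no fixed point.
D(12) = 12! · (1 − 1/1! + 1/2! − ··· + (−1)^12/12!) = 176214841.
P = 176214841/479001600 = 16019531/43545600 ≈ 0.3679.

0.3679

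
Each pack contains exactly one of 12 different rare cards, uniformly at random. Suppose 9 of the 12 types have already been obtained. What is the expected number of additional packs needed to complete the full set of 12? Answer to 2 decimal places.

22.00

Starting from 9 distinct types, each trial gives a new one with probability (12−i)/12 when i types are held, so the wait for the next new type is 12/(12−i).
E = 12/3 + 12/2 + 12/1 = 22 ≈ 22.00.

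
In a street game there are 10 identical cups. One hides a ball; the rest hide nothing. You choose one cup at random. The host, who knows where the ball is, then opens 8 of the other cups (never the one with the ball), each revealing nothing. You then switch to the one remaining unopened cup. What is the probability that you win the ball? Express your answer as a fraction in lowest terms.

Your original cup holds the ball with probability 1/10, so the other 9 collectively hold it with probability 9/10.
The host can always find 8 empty cups to open, so the reveals don't change that 9/10; it is now spread over the 1 remaining unopened cup.
P(win by switching) = (9/10) · (1/1) = 9/10.

9/10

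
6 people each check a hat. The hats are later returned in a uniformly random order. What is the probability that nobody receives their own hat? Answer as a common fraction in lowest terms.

This is the derangement probability: permutations of 6 with no fixed point.
D(6) = 6! · (1 − 1/1! + 1/2! − ··· + (−1)^6/6!) = 265.
P = 265/720 = 53/144.

53/144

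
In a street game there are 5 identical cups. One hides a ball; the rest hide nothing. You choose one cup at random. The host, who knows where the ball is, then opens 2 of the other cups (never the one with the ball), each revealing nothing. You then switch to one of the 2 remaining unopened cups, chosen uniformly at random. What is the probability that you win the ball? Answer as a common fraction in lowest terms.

2/5

Your original cup holds the ball with probability 1/5, so the other 4 collectively hold it with probability 4/5.
The host can always find 2 empty cups to open, so the reveals don't change that 4/5; it is now spread over the 2 remaining unopened cups.
P(win by switching) = (4/5) · (1/2) = 2/5.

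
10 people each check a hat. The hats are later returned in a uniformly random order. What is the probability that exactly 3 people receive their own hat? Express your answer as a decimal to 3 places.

0.061

Choose which 3 of the 10 are fixed: C(10,3) = 120 ways.
The remaining 7 must have no fixed point: D(7) = 1854.
P = 120·1854/3628800 = 103/1680 ≈ 0.061.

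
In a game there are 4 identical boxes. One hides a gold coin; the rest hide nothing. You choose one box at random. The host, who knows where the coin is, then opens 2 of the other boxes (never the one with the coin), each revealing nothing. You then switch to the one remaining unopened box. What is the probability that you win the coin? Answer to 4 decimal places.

0.7500

Your original box holds the coin with probability 1/4, so the other 3 collectively hold it with probability 3/4.
The host can always find 2 empty boxes to open, so the reveals don't change that 3/4; it is now spread over the 1 remaining unopened box.
P(win by switching) = (3/4) · (1/1) = 3/4 ≈ 0.7500.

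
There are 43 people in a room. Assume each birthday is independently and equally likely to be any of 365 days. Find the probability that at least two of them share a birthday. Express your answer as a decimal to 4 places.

It's easier to compute the probability that all 43 are distinct.
P(all distinct) = 365/365 · 364/365 · ··· · 323/365 ≈ 0.0761.
So the probability of at least one match is 1 − 0.0761 = 0.9239.

0.9239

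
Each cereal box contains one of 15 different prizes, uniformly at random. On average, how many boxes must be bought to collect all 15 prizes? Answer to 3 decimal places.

49.773

After i distinct types are collected, each trial gives a new one with probability (15−i)/15, so the expected wait for the next new type is 15/(15−i).
E = 15/15 + 15/14 + 15/13 + 15/12 + 15/11 + 15/10 + 15/9 + 15/8 + 15/7 + 15/6 + 15/5 + 15/4 + 15/3 + 15/2 + 15/1 = 1195757/24024 ≈ 49.773.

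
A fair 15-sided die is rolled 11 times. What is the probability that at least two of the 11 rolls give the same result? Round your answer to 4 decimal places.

P(all 11 different) = 15/15 · 14/15 · ··· · 5/15 ≈ 0.0063.
P(at least two equal) = 1 − 0.0063 = 0.9937.

0.9937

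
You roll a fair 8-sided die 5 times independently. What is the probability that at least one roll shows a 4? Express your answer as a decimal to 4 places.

0.4871

P(no roll shows a 4) = (7/8)^5 ≈ 0.5129.
P(at least one) = 1 − 0.5129 = 0.4871.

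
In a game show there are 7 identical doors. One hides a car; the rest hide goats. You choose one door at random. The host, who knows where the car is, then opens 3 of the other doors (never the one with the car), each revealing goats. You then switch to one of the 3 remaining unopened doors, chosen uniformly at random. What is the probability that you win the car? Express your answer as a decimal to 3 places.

0.286

Your original door holds the car with probability 1/7, so the other 6 collectively hold it with probability 6/7.
The host can always find 3 empty doors to open, so the reveals don't change that 6/7; it is now spread over the 3 remaining unopened doors.
P(win by switching) = (6/7) · (1/3) = 2/7 ≈ 0.286.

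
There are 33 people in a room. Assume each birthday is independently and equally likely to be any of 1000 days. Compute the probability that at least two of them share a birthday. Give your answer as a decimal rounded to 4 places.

0.4136

It's easier to compute the probability that all 33 are distinct.
P(all distinct) = 1000/1000 · 999/1000 · ··· · 968/1000 ≈ 0.5864.
So the probability of at least one match is 1 − 0.5864 = 0.4136.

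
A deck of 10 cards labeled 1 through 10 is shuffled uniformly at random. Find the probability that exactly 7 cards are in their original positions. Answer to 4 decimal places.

Choose which 7 of the 10 are fixed: C(10,7) = 120 ways.
The remaining 3 must have no fixed point: D(3) = 2.
P = 120·2/3628800 = 1/15120 ≈ 0.0001.

0.0001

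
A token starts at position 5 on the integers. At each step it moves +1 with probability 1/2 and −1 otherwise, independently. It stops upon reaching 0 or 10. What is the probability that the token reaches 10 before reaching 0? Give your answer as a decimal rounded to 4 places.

With a fair step, P(i) = ½P(i−1) + ½P(i+1) with P(0)=0, P(10)=1 has the linear solution P(i) = i/10.
P(5) = 5/10 = 1/2 ≈ 0.5000.

0.5000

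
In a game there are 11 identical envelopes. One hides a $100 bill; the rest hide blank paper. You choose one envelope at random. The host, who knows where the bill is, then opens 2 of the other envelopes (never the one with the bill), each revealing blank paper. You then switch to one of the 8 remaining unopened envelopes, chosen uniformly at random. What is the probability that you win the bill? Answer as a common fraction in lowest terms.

Your original envelope holds the bill with probability 1/11, so the other 10 collectively hold it with probability 10/11.
The host can always find 2 empty envelopes to open, so the reveals don't change that 10/11; it is now spread over the 8 remaining unopened envelopes.
P(win by switching) = (10/11) · (1/8) = 5/44.

5/44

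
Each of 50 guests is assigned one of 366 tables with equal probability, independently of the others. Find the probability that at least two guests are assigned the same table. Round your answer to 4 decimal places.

It's easier to compute the probability that all 50 are distinct.
P(all distinct) = 366/366 · 365/366 · ··· · 317/366 ≈ 0.0299.
So the probability of at least one match is 1 − 0.0299 = 0.9701.

0.9701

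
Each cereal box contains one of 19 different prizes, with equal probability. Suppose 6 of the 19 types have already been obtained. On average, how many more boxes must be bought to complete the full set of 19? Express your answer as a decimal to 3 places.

60.423

Starting from 6 distinct types, each trial gives a new one with probability (19−i)/19 when i types are held, so the wait for the next new type is 19/(19−i).
E = 19/13 + 19/12 + 19/11 + 19/10 + 19/9 + 19/8 + 19/7 + 19/6 + 19/5 + 19/4 + 19/3 + 19/2 + 19/1 = 21773867/360360 ≈ 60.423.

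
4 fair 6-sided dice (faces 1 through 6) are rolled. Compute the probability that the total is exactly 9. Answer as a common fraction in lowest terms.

There are 6^4 = 1296 equally likely outcomes.
The number of ordered 4-tuples from {1,…,6} summing to 9 is 56.
P(sum = 9) = 56/1296 = 7/162.

7/162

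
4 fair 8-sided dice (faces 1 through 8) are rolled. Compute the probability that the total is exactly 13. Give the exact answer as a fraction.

There are 8^4 = 4096 equally likely outcomes.
The number of ordered 4-tuples from {1,…,8} summing to 13 is 204.
P(sum = 13) = 204/4096 = 51/1024.

51/1024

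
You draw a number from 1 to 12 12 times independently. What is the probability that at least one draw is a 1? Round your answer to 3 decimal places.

P(no draw is a 1) = (11/12)^12 ≈ 0.352.
P(at least one) = 1 − 0.352 = 0.648.

0.648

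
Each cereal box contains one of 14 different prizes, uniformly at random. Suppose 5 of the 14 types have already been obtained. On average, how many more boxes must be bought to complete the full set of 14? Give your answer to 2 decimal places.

39.61

Starting from 5 distinct types, each trial gives a new one with probability (14−i)/14 when i types are held, so the wait for the next new type is 14/(14−i).
E = 14/9 + 14/8 + 14/7 + 14/6 + 14/5 + 14/4 + 14/3 + 14/2 + 14/1 = 7129/180 ≈ 39.61.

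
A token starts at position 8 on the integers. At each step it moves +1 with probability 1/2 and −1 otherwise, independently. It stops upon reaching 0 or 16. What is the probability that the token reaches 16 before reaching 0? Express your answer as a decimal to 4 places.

With a fair step, P(i) = ½P(i−1) + ½P(i+1) with P(0)=0, P(16)=1 has the linear solution P(i) = i/16.
P(8) = 8/16 = 1/2 ≈ 0.5000.

0.5000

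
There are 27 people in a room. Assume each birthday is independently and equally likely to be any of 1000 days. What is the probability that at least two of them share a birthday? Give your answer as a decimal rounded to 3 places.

It's easier to compute the probability that all 27 are distinct.
P(all distinct) = 1000/1000 · 999/1000 · ··· · 974/1000 ≈ 0.702.
So the probability of at least one match is 1 − 0.702 = 0.298.

0.298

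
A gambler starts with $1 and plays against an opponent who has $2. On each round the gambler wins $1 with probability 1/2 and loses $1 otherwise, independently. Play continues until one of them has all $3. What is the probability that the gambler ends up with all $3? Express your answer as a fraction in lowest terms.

With a fair step, P(i) = ½P(i−1) + ½P(i+1) with P(0)=0, P(3)=1 has the linear solution P(i) = i/3.
P(1) = 1/3.

1/3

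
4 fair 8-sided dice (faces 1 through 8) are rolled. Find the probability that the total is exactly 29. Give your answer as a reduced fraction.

5/1024

There are 8^4 = 4096 equally likely outcomes.
The number of ordered 4-tuples from {1,…,8} summing to 29 is 20.
P(sum = 29) = 20/4096 = 5/1024.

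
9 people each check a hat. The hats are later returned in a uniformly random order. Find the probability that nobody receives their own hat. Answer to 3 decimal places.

This is the derangement probability: permutations of 9 with no fixed point.
D(9) = 9! · (1 − 1/1! + 1/2! − ··· + (−1)^9/9!) = 133496.
P = 133496/362880 = 16687/45360 ≈ 0.368.

0.368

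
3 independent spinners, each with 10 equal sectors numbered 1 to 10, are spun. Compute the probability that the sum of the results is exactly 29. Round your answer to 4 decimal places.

0.0030

There are 10^3 = 1000 equally likely outcomes.
The number of ordered 3-tuples from {1,…,10} summing to 29 is 3.
P(sum = 29) = 3/1000 ≈ 0.0030.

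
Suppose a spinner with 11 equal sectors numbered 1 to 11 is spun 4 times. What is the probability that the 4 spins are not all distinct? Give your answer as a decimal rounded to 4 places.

P(all 4 different) = 11/11 · 10/11 · ··· · 8/11 ≈ 0.5409.
P(at least two equal) = 1 − 0.5409 = 0.4591.

0.4591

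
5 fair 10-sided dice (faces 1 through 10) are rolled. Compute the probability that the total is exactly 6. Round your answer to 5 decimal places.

There are 10^5 = 100000 equally likely outcomes.
The number of ordered 5-tuples from {1,…,10} summing to 6 is 5.
P(sum = 6) = 5/100000 = 1/20000 ≈ 0.00005.

0.00005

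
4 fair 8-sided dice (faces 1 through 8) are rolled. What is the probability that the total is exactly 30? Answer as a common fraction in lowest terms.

5/2048

There are 8^4 = 4096 equally likely outcomes.
The number of ordered 4-tuples from {1,…,8} summing to 30 is 10.
P(sum = 30) = 10/4096 = 5/2048.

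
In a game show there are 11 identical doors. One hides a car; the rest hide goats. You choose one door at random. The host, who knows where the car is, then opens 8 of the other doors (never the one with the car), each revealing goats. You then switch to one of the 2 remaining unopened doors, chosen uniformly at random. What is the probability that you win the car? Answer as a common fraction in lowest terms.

5/11

Your original door holds the car with probability 1/11, so the other 10 collectively hold it with probability 10/11.
The host can always find 8 empty doors to open, so the reveals don't change that 10/11; it is now spread over the 2 remaining unopened doors.
P(win by switching) = (10/11) · (1/2) = 5/11.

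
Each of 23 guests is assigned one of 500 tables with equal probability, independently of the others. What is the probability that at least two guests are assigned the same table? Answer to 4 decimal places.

0.4018

It's easier to compute the probability that all 23 are distinct.
P(all distinct) = 500/500 · 499/500 · ··· · 478/500 ≈ 0.5982.
So the probability of at least one match is 1 − 0.5982 = 0.4018.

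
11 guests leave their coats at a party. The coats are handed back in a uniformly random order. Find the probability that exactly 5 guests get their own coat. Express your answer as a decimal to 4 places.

Choose which 5 of the 11 are fixed: C(11,5) = 462 ways.
The remaining 6 must have no fixed point: D(6) = 265.
P = 462·265/39916800 = 53/17280 ≈ 0.0031.

0.0031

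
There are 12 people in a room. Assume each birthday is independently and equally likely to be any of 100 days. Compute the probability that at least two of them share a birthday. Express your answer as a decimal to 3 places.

It's easier to compute the probability that all 12 are distinct.
P(all distinct) = 100/100 · 99/100 · ··· · 89/100 ≈ 0.503.
So the probability of at least one match is 1 − 0.503 = 0.497.

0.497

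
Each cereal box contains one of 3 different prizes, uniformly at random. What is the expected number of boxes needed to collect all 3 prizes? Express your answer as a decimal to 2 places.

After i distinct types are collected, each trial gives a new one with probability (3−i)/3, so the expected wait for the next new type is 3/(3−i).
E = 3/3 + 3/2 + 3/1 = 11/2 ≈ 5.50.

5.50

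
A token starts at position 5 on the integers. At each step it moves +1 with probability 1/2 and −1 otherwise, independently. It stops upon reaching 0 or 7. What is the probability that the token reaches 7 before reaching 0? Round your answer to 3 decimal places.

0.714

With a fair step, P(i) = ½P(i−1) + ½P(i+1) with P(0)=0, P(7)=1 has the linear solution P(i) = i/7.
P(5) = 5/7 ≈ 0.714.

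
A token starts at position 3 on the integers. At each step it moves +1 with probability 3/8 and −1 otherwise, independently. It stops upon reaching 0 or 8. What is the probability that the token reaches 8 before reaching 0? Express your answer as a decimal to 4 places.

0.0620

Let r = q/p = (5/8)/(3/8) = 5/3. The recurrence P(i) = p·P(i+1) + q·P(i−1) with P(0)=0, P(8)=1 gives P(i) = (1 − r^i)/(1 − r^8).
P(3) = (1 − (5/3)^3) / (1 − (5/3)^8) = 11907/192032 ≈ 0.0620.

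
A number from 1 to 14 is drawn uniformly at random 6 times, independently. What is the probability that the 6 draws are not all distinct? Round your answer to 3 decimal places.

0.713

P(all 6 different) = 14/14 · 13/14 · ··· · 9/14 ≈ 0.287.
P(at least two equal) = 1 − 0.287 = 0.713.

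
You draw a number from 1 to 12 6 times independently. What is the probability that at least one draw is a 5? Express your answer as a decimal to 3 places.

0.407

P(no draw is a 5) = (11/12)^6 ≈ 0.593.
P(at least one) = 1 − 0.593 = 0.407.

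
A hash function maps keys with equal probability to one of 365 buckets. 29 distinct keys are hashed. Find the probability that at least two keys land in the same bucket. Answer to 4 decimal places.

It's easier to compute the probability that all 29 are distinct.
P(all distinct) = 365/365 · 364/365 · ··· · 337/365 ≈ 0.3190.
So the probability of at least one match is 1 − 0.3190 = 0.6810.

0.6810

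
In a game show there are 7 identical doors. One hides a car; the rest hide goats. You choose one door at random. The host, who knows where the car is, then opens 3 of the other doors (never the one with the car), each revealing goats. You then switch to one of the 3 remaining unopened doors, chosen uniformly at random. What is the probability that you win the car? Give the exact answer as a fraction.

Your original door holds the car with probability 1/7, so the other 6 collectively hold it with probability 6/7.
The host can always find 3 empty doors to open, so the reveals don't change that 6/7; it is now spread over the 3 remaining unopened doors.
P(win by switching) = (6/7) · (1/3) = 2/7.

2/7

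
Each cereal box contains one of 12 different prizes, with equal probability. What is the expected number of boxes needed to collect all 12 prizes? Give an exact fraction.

86021/2310

After i distinct types are collected, each trial gives a new one with probability (12−i)/12, so the expected wait for the next new type is 12/(12−i).
E = 12/12 + 12/11 + 12/10 + 12/9 + 12/8 + 12/7 + 12/6 + 12/5 + 12/4 + 12/3 + 12/2 + 12/1 = 86021/2310.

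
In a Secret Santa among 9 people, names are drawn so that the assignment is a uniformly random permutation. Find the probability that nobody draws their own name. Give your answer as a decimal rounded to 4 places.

This is the derangement probability: permutations of 9 with no fixed point.
D(9) = 9! · (1 − 1/1! + 1/2! − ··· + (−1)^9/9!) = 133496.
P = 133496/362880 = 16687/45360 ≈ 0.3679.

0.3679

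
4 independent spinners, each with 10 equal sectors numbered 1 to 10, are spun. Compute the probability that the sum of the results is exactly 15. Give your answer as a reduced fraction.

There are 10^4 = 10000 equally likely outcomes.
The number of ordered 4-tuples from {1,…,10} summing to 15 is 348.
P(sum = 15) = 348/10000 = 87/2500.

87/2500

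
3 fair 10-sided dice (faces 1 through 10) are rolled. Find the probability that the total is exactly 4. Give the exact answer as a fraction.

3/1000

There are 10^3 = 1000 equally likely outcomes.
The number of ordered 3-tuples from {1,…,10} summing to 4 is 3.
P(sum = 4) = 3/1000.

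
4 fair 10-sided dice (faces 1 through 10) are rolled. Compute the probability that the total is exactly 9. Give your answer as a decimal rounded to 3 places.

0.006

There are 10^4 = 10000 equally likely outcomes.
The number of ordered 4-tuples from {1,…,10} summing to 9 is 56.
P(sum = 9) = 56/10000 = 7/1250 ≈ 0.006.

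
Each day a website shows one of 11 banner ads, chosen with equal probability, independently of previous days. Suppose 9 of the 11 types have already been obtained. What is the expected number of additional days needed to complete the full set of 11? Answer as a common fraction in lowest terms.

33/2

Starting from 9 distinct types, each trial gives a new one with probability (11−i)/11 when i types are held, so the wait for the next new type is 11/(11−i).
E = 11/2 + 11/1 = 33/2.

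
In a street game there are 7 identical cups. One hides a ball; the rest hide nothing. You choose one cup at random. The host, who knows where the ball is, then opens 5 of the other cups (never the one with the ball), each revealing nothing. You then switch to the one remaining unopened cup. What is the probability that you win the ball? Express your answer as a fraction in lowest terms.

Your original cup holds the ball with probability 1/7, so the other 6 collectively hold it with probability 6/7.
The host can always find 5 empty cups to open, so the reveals don't change that 6/7; it is now spread over the 1 remaining unopened cup.
P(win by switching) = (6/7) · (1/1) = 6/7.

6/7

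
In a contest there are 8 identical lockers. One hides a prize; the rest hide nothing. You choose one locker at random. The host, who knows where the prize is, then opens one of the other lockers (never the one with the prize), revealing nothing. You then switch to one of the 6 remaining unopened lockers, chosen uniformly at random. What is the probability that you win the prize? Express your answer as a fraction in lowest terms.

7/48

Your original locker holds the prize with probability 1/8, so the other 7 collectively hold it with probability 7/8.
The host can always find an empty locker to open, so this doesn't change that 7/8; it is now spread over the 6 remaining unopened lockers.
P(win by switching) = (7/8) · (1/6) = 7/48.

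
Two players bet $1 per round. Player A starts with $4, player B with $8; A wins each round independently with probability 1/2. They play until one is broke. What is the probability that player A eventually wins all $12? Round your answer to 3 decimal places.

0.333

With a fair step, P(i) = ½P(i−1) + ½P(i+1) with P(0)=0, P(12)=1 has the linear solution P(i) = i/12.
P(4) = 4/12 = 1/3 ≈ 0.333.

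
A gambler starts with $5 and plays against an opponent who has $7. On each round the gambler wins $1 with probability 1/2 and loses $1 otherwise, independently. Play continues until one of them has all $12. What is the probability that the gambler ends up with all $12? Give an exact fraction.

With a fair step, P(i) = ½P(i−1) + ½P(i+1) with P(0)=0, P(12)=1 has the linear solution P(i) = i/12.
P(5) = 5/12.

5/12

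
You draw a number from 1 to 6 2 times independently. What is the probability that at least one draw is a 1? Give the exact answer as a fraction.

P(no draw is a 1) = (5/6)^2 = 25/36.
P(at least one) = 1 − 25/36 = 11/36.

11/36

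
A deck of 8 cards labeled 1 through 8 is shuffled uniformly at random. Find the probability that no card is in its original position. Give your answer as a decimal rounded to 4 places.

0.3679

This is the derangement probability: permutations of 8 with no fixed point.
D(8) = 8! · (1 − 1/1! + 1/2! − ··· + (−1)^8/8!) = 14833.
P = 14833/40320 = 2119/5760 ≈ 0.3679.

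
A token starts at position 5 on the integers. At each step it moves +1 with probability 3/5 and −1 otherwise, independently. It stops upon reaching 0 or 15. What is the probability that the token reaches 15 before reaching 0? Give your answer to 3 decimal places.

0.870

Let r = q/p = (2/5)/(3/5) = 2/3. The recurrence P(i) = p·P(i+1) + q·P(i−1) with P(0)=0, P(15)=1 gives P(i) = (1 − r^i)/(1 − r^15).
P(5) = (1 − (2/3)^5) / (1 − (2/3)^15) = 59049/67849 ≈ 0.870.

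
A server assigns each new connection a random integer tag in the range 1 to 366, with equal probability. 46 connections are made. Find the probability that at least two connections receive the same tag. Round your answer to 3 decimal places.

0.948

It's easier to compute the probability that all 46 are distinct.
P(all distinct) = 366/366 · 365/366 · ··· · 321/366 ≈ 0.052.
So the probability of at least one match is 1 − 0.052 = 0.948.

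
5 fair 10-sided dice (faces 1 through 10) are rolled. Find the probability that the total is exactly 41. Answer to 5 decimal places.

There are 10^5 = 100000 equally likely outcomes.
The number of ordered 5-tuples from {1,…,10} summing to 41 is 715.
P(sum = 41) = 715/100000 = 143/20000 ≈ 0.00715.

0.00715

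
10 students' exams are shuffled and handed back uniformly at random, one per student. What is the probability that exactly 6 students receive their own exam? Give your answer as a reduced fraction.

1/1920

Choose which 6 of the 10 are fixed: C(10,6) = 210 ways.
The remaining 4 must have no fixed point: D(4) = 9.
P = 210·9/3628800 = 1/1920.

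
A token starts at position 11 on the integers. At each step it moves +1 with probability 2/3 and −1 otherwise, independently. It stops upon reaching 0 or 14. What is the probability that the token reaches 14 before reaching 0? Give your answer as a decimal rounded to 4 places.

Let r = q/p = (1/3)/(2/3) = 1/2. The recurrence P(i) = p·P(i+1) + q·P(i−1) with P(0)=0, P(14)=1 gives P(i) = (1 − r^i)/(1 − r^14).
P(11) = (1 − (1/2)^11) / (1 − (1/2)^14) = 16376/16383 ≈ 0.9996.

0.9996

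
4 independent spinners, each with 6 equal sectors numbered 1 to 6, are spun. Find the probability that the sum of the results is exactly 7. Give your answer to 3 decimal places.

There are 6^4 = 1296 equally likely outcomes.
The number of ordered 4-tuples from {1,…,6} summing to 7 is 20.
P(sum = 7) = 20/1296 = 5/324 ≈ 0.015.

0.015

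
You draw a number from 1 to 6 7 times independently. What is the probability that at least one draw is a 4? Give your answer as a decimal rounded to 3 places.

P(no draw is a 4) = (5/6)^7 ≈ 0.279.
P(at least one) = 1 − 0.279 = 0.721.

0.721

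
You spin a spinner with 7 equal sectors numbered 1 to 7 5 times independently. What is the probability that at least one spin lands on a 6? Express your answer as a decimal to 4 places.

0.5373

P(no spin lands on a 6) = (6/7)^5 ≈ 0.4627.
P(at least one) = 1 − 0.4627 = 0.5373.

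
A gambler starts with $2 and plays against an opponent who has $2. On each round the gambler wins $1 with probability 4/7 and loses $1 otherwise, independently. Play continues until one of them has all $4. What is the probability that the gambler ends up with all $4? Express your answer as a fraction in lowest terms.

16/25

Let r = q/p = (3/7)/(4/7) = 3/4. The recurrence P(i) = p·P(i+1) + q·P(i−1) with P(0)=0, P(4)=1 gives P(i) = (1 − r^i)/(1 − r^4).
P(2) = (1 − (3/4)^2) / (1 − (3/4)^4) = 16/25.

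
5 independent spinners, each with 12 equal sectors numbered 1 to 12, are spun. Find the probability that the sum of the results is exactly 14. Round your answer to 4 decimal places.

There are 12^5 = 248832 equally likely outcomes.
The number of ordered 5-tuples from {1,…,12} summing to 14 is 715.
P(sum = 14) = 715/248832 ≈ 0.0029.

0.0029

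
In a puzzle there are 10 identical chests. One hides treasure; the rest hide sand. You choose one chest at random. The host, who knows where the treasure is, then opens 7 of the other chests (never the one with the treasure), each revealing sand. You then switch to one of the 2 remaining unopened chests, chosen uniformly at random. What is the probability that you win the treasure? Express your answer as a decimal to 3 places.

Your original chest holds the treasure with probability 1/10, so the other 9 collectively hold it with probability 9/10.
The host can always find 7 empty chests to open, so the reveals don't change that 9/10; it is now spread over the 2 remaining unopened chests.
P(win by switching) = (9/10) · (1/2) = 9/20 ≈ 0.450.

0.450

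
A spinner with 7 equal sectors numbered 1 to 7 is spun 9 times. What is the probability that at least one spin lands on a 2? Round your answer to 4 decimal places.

0.7503

P(no spin lands on a 2) = (6/7)^9 ≈ 0.2497.
P(at least one) = 1 − 0.2497 = 0.7503.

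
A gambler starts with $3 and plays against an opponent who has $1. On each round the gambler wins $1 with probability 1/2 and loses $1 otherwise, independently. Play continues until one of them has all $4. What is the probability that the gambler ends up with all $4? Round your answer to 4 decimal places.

With a fair step, P(i) = ½P(i−1) + ½P(i+1) with P(0)=0, P(4)=1 has the linear solution P(i) = i/4.
P(3) = 3/4 ≈ 0.7500.

0.7500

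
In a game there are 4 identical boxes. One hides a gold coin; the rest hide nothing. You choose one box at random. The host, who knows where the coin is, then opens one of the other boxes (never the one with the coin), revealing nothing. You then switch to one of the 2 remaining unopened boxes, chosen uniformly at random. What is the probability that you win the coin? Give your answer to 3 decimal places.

Your original box holds the coin with probability 1/4, so the other 3 collectively hold it with probability 3/4.
The host can always find an empty box to open, so this doesn't change that 3/4; it is now spread over the 2 remaining unopened boxes.
P(win by switching) = (3/4) · (1/2) = 3/8 ≈ 0.375.

0.375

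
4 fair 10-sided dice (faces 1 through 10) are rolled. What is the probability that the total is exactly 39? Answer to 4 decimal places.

There are 10^4 = 10000 equally likely outcomes.
The number of ordered 4-tuples from {1,…,10} summing to 39 is 4.
P(sum = 39) = 4/10000 = 1/2500 ≈ 0.0004.

0.0004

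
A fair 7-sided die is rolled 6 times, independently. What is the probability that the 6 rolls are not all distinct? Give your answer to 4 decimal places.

P(all 6 different) = 7/7 · 6/7 · ··· · 2/7 ≈ 0.0428.
P(at least two equal) = 1 − 0.0428 = 0.9572.

0.9572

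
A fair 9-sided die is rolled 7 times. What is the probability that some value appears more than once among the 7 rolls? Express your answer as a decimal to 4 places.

0.9621

P(all 7 different) = 9/9 · 8/9 · ··· · 3/9 ≈ 0.0379.
P(at least two equal) = 1 − 0.0379 = 0.9621.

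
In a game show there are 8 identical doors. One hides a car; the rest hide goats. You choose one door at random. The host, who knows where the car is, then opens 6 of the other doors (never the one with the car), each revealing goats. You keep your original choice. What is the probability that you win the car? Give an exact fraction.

1/8

The host can always open 6 empty doors regardless of your choice, so the reveals give no information about your original door.
P(win by staying) = 1/8.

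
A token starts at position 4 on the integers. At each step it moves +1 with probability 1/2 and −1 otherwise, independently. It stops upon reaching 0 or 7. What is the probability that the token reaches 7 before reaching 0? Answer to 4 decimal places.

0.5714

With a fair step, P(i) = ½P(i−1) + ½P(i+1) with P(0)=0, P(7)=1 has the linear solution P(i) = i/7.
P(4) = 4/7 ≈ 0.5714.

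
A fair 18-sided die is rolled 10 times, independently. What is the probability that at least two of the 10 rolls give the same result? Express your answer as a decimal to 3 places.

0.956

P(all 10 different) = 18/18 · 17/18 · ··· · 9/18 ≈ 0.044.
P(at least two equal) = 1 − 0.044 = 0.956.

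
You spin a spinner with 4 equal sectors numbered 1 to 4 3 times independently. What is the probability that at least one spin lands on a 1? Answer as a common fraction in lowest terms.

P(no spin lands on a 1) = (3/4)^3 = 27/64.
P(at least one) = 1 − 27/64 = 37/64.

37/64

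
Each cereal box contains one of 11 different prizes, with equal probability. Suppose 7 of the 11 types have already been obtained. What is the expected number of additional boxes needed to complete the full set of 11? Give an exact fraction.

275/12

Starting from 7 distinct types, each trial gives a new one with probability (11−i)/11 when i types are held, so the wait for the next new type is 11/(11−i).
E = 11/4 + 11/3 + 11/2 + 11/1 = 275/12.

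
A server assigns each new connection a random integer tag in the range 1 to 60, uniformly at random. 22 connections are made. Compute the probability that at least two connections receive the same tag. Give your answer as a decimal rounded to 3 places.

It's easier to compute the probability that all 22 are distinct.
P(all distinct) = 60/60 · 59/60 · ··· · 39/60 ≈ 0.012.
So the probability of at least one match is 1 − 0.012 = 0.988.

0.988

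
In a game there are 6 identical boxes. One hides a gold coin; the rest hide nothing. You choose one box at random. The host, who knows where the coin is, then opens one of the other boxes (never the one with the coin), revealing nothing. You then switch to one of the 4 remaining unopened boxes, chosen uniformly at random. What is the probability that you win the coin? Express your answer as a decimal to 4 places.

0.2083

Your original box holds the coin with probability 1/6, so the other 5 collectively hold it with probability 5/6.
The host can always find an empty box to open, so this doesn't change that 5/6; it is now spread over the 4 remaining unopened boxes.
P(win by switching) = (5/6) · (1/4) = 5/24 ≈ 0.2083.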